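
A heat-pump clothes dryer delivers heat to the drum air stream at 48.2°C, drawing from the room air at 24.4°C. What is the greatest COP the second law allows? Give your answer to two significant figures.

14

In absolute terms T_C = 297.55 K and T_H = 321.35 K, so ΔT = 23.80 K.
For a reversible cycle, COP_Carnot = T_H/ΔT = 321.35/23.80 = 13.50.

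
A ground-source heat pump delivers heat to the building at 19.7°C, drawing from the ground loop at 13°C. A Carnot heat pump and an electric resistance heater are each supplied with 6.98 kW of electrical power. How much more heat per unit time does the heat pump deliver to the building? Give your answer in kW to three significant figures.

In absolute terms T_C = 286.15 K and T_H = 292.85 K, so ΔT = 6.700 K.
COP_Carnot = T_H/ΔT = 292.85/6.700 = 43.71.
The heat pump delivers Q̇_H = COP × Ẇ = 305.1 kW; the resistance heater delivers Ẇ = 6.980 kW.
Extra = (COP − 1)·Ẇ = 298.1 kW.

298 kW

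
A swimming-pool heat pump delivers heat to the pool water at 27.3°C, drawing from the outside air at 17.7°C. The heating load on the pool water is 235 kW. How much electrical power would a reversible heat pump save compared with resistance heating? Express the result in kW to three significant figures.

In absolute terms T_C = 290.85 K and T_H = 300.45 K, so ΔT = 9.600 K.
COP_Carnot = T_H/ΔT = 300.45/9.600 = 31.30.
Resistance heating needs Ẇ_res = Q̇_H = 235.0 kW; the reversible heat pump needs only Ẇ_hp = Q̇_H/COP = 7.509 kW.
Saving = 235.0 − 7.509 = 227.5 kW.

227 kW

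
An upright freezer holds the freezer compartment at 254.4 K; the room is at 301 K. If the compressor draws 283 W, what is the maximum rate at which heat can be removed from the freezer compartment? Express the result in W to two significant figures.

The reservoir spacing is ΔT = 301 − 254.4 = 46.60 K.
COP_Carnot = T_C/ΔT = 254.40/46.60 = 5.459.
Q̇_max = COP_Carnot × Ẇ = 5.459 × 283.0 W = 1545 W.

1500 W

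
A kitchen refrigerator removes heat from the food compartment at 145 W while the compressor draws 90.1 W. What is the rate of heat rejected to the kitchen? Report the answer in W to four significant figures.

For a cyclic device the first law requires Q̇_H = Q̇_C + Ẇ.
Q̇_H = Q̇_C + Ẇ = 235.1 W.

235.1 W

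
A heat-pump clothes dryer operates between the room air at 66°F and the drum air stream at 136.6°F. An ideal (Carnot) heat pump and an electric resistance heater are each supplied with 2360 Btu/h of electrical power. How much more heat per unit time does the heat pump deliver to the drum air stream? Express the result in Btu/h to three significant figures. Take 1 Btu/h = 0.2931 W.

In absolute terms T_C = 292.04 K and T_H = 331.26 K, so ΔT = 39.22 K.
COP_Carnot = T_H/ΔT = 331.26/39.22 = 8.446.
The heat pump delivers Q̇_H = COP × Ẇ = 19930 Btu/h; the resistance heater delivers Ẇ = 2360 Btu/h.
Extra = (COP − 1)·Ẇ = 17570 Btu/h.

17600 Btu/h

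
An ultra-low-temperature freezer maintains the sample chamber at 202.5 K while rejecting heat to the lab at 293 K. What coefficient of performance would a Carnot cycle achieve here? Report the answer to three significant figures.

2.24

The reservoir spacing is ΔT = 293 − 202.5 = 90.50 K.
For a reversible cycle, COP_Carnot = T_C/ΔT = 202.50/90.50 = 2.238.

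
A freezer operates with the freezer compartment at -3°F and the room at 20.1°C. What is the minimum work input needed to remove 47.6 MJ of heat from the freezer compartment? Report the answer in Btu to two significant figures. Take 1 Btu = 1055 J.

7000 Btu

In absolute terms T_C = 253.71 K and T_H = 293.25 K, so ΔT = 39.54 K.
The reversible limit is COP_R = T_C/ΔT = 6.416, so W_min = Q_C/COP = Q_C·ΔT/T_C.
W_min = 47.60 × 39.54/253.71 = 7.419 MJ = 7033 Btu.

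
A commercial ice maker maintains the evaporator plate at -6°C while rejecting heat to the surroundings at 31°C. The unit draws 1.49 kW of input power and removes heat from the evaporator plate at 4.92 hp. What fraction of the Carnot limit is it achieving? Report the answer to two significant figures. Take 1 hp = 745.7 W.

0.34

Converting, Q̇_C = 4.920 hp = 3.669 kW, so COP_actual = Q̇_C/Ẇ = 3.669/1.490 = 2.462.
In absolute terms T_C = 267.15 K and T_H = 304.15 K, so ΔT = 37.00 K.
COP_Carnot = T_C/ΔT = 267.15/37.00 = 7.220.
η_II = COP_actual/COP_Carnot = 2.462/7.220 = 0.3410.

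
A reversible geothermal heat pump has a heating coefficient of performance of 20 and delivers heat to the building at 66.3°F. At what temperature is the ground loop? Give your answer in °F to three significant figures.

40.0 °F

COP_HP = T_H/(T_H − T_C) gives T_H − T_C = T_H/COP.
With T_H = 292.21 K, T_C = 292.21 × (1 − 1/20) = 277.60 K.
Converting, 277.60 K = 40.00°F.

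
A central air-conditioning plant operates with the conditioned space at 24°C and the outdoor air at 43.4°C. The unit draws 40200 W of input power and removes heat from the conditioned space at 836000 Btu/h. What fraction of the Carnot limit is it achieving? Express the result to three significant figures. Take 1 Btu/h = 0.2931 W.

Converting, Q̇_C = 836000 Btu/h = 245000 W, so COP_actual = Q̇_C/Ẇ = 245000/40200 = 6.095.
In absolute terms T_C = 297.15 K and T_H = 316.55 K, so ΔT = 19.40 K.
COP_Carnot = T_C/ΔT = 297.15/19.40 = 15.32.
η_II = COP_actual/COP_Carnot = 6.095/15.32 = 0.3979.

0.398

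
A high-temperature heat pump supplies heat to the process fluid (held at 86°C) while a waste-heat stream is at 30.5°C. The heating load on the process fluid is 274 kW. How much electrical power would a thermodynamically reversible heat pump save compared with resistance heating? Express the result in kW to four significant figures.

231.7 kW

In absolute terms T_C = 303.65 K and T_H = 359.15 K, so ΔT = 55.50 K.
COP_Carnot = T_H/ΔT = 359.15/55.50 = 6.471.
Resistance heating needs Ẇ_res = Q̇_H = 274.0 kW; the reversible heat pump needs only Ẇ_hp = Q̇_H/COP = 42.34 kW.
Saving = 274.0 − 42.34 = 231.7 kW.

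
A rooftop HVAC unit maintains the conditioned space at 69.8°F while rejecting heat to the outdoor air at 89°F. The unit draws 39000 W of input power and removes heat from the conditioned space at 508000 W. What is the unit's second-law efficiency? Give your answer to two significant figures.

0.47

COP_actual = Q̇_C/Ẇ = 508000/39000 = 13.03.
In absolute terms T_C = 294.15 K and T_H = 304.82 K, so ΔT = 10.67 K.
COP_Carnot = T_C/ΔT = 294.15/10.67 = 27.58.
η_II = COP_actual/COP_Carnot = 13.03/27.58 = 0.4723.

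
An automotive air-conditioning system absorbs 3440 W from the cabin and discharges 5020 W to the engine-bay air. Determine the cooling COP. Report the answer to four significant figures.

The first law gives Q̇_H = Q̇_C + Ẇ, so the three rates are Q̇_C = 3440, Q̇_H = 5020, Ẇ = 1580 W.
COP_R = Q̇_C/Ẇ = 3440/1580 = 2.177.

2.177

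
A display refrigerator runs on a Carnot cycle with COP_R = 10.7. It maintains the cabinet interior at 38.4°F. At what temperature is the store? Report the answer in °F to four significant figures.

COP_R = T_C/(T_H − T_C) gives T_H − T_C = T_C/COP.
With T_C = 276.71 K, T_H = 276.71 × (1 + 1/10.7) = 302.57 K.
Converting, 302.57 K = 84.95°F.

84.95 °F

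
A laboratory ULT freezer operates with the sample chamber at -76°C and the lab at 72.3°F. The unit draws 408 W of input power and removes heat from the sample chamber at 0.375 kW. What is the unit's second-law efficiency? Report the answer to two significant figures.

Converting, Q̇_C = 0.3750 kW = 375.0 W, so COP_actual = Q̇_C/Ẇ = 375.0/408.0 = 0.9191.
In absolute terms T_C = 197.15 K and T_H = 295.54 K, so ΔT = 98.39 K.
COP_Carnot = T_C/ΔT = 197.15/98.39 = 2.004.
η_II = COP_actual/COP_Carnot = 0.9191/2.004 = 0.4587.

0.46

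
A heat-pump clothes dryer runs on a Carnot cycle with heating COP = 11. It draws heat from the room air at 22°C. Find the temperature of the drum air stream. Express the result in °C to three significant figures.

51.5 °C

COP_HP = T_H/(T_H − T_C) rearranges to T_H = COP·T_C/(COP − 1).
With T_C = 295.15 K, T_H = 11 × 295.15/10.00 = 324.66 K.
Converting, 324.66 K = 51.51°C.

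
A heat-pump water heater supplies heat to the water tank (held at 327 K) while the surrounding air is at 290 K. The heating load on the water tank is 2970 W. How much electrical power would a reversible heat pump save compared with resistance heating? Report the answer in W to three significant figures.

The reservoir spacing is ΔT = 327 − 290 = 37.00 K.
COP_Carnot = T_H/ΔT = 327.00/37.00 = 8.838.
Resistance heating needs Ẇ_res = Q̇_H = 2970 W; the reversible heat pump needs only Ẇ_hp = Q̇_H/COP = 336.1 W.
Saving = 2970 − 336.1 = 2634 W.

2630 W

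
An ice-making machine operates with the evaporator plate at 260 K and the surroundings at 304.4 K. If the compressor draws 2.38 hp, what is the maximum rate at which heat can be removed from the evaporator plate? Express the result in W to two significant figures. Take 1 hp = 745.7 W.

10000 W

The reservoir spacing is ΔT = 304.4 − 260 = 44.40 K.
COP_Carnot = T_C/ΔT = 260.00/44.40 = 5.856.
Q̇_max = COP_Carnot × Ẇ = 5.856 × 2.380 hp = 13.94 hp = 10390 W.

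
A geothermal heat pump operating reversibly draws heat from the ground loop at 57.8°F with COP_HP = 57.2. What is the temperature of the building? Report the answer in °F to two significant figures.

67 °F

COP_HP = T_H/(T_H − T_C) rearranges to T_H = COP·T_C/(COP − 1).
With T_C = 287.48 K, T_H = 57.2 × 287.48/56.20 = 292.60 K.
Converting, 292.60 K = 67.01°F.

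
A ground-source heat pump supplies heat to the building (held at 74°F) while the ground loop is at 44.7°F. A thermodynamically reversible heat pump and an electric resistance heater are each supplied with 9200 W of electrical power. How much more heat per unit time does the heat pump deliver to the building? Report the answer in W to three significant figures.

In absolute terms T_C = 280.21 K and T_H = 296.48 K, so ΔT = 16.28 K.
COP_Carnot = T_H/ΔT = 296.48/16.28 = 18.21.
The heat pump delivers Q̇_H = COP × Ẇ = 167600 W; the resistance heater delivers Ẇ = 9200 W.
Extra = (COP − 1)·Ẇ = 158400 W.

158000 W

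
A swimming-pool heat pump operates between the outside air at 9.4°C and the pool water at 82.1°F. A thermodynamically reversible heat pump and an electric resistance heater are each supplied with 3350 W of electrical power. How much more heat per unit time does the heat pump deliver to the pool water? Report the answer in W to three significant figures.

In absolute terms T_C = 282.55 K and T_H = 300.98 K, so ΔT = 18.43 K.
COP_Carnot = T_H/ΔT = 300.98/18.43 = 16.33.
The heat pump delivers Q̇_H = COP × Ẇ = 54700 W; the resistance heater delivers Ẇ = 3350 W.
Extra = (COP − 1)·Ẇ = 51350 W.

51300 W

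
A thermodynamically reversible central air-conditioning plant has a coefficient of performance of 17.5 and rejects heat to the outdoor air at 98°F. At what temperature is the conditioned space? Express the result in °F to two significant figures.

For a Carnot refrigerator COP_R = T_C/(T_H − T_C), so T_C = COP·T_H/(1 + COP).
With T_H = 309.82 K, T_C = 17.5 × 309.82/18.50 = 293.07 K.
Converting, 293.07 K = 67.86°F.

68 °F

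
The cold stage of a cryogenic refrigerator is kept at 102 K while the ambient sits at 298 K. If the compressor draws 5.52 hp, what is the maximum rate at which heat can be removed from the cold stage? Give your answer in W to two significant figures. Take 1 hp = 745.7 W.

2100 W

The reservoir spacing is ΔT = 298 − 102 = 196.0 K.
COP_Carnot = T_C/ΔT = 102.00/196.0 = 0.5204.
Q̇_max = COP_Carnot × Ẇ = 0.5204 × 5.520 hp = 2.873 hp = 2142 W.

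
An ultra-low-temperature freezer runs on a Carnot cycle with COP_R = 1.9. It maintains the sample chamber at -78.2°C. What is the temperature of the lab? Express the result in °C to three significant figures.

COP_R = T_C/(T_H − T_C) gives T_H − T_C = T_C/COP.
With T_C = 194.95 K, T_H = 194.95 × (1 + 1/1.9) = 297.56 K.
Converting, 297.56 K = 24.41°C.

24.4 °C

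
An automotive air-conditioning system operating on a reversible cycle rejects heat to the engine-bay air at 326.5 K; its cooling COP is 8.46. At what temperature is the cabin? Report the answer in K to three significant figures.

292 K

For a Carnot refrigerator COP_R = T_C/(T_H − T_C), so T_C = COP·T_H/(1 + COP).
With T_H = 326.50 K, T_C = 8.46 × 326.50/9.460 = 291.99 K.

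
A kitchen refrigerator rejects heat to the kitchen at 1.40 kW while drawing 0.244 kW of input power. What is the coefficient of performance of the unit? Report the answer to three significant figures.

4.74

The first law gives Q̇_H = Q̇_C + Ẇ, so the three rates are Q̇_C = 1.156, Q̇_H = 1.400, Ẇ = 0.2440 kW.
COP_R = Q̇_C/Ẇ = 1.156/0.2440 = 4.738.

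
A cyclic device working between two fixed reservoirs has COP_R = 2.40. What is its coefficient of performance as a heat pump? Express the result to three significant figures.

The first law on one cycle gives Q_H = Q_C + W, so Q_H/W = Q_C/W + 1.
COP_HP = COP_R + 1 = 2.40 + 1 = 3.40.

3.40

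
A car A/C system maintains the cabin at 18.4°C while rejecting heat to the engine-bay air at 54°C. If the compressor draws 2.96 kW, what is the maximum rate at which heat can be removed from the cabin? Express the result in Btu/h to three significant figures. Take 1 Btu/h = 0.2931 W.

82700 Btu/h

In absolute terms T_C = 291.55 K and T_H = 327.15 K, so ΔT = 35.60 K.
COP_Carnot = T_C/ΔT = 291.55/35.60 = 8.190.
Q̇_max = COP_Carnot × Ẇ = 8.190 × 2.960 kW = 24.24 kW = 82710 Btu/h.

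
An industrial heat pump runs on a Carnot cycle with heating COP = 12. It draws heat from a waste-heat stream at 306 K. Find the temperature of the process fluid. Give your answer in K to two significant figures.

330 K

COP_HP = T_H/(T_H − T_C) rearranges to T_H = COP·T_C/(COP − 1).
With T_C = 306.00 K, T_H = 12 × 306.00/11.00 = 333.82 K.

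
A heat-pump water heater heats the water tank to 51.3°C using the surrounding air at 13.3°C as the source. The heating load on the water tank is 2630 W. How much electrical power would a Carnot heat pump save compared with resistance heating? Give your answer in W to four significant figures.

2322 W

In absolute terms T_C = 286.45 K and T_H = 324.45 K, so ΔT = 38.00 K.
COP_Carnot = T_H/ΔT = 324.45/38.00 = 8.538.
Resistance heating needs Ẇ_res = Q̇_H = 2630 W; the reversible heat pump needs only Ẇ_hp = Q̇_H/COP = 308.0 W.
Saving = 2630 − 308.0 = 2322 W.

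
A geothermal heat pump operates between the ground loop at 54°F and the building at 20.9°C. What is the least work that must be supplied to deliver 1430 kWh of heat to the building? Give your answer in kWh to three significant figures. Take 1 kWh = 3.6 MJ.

42.2 kWh

In absolute terms T_C = 285.37 K and T_H = 294.05 K, so ΔT = 8.678 K.
The reversible limit is COP_HP = T_H/ΔT = 33.89, so W_min = Q_H/COP = Q_H·ΔT/T_H.
W_min = 1430 × 8.678/294.05 = 42.20 kWh.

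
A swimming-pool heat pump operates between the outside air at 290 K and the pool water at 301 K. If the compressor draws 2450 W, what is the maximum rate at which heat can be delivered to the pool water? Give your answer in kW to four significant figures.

The reservoir spacing is ΔT = 301 − 290 = 11.00 K.
COP_Carnot = T_H/ΔT = 301.00/11.00 = 27.36.
Q̇_max = COP_Carnot × Ẇ = 27.36 × 2450 W = 67040 W = 67.04 kW.

67.04 kW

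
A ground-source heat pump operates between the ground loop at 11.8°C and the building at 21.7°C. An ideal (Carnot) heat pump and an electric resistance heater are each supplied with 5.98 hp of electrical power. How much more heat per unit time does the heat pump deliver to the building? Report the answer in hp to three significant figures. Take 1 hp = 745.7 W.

172 hp

In absolute terms T_C = 284.95 K and T_H = 294.85 K, so ΔT = 9.900 K.
COP_Carnot = T_H/ΔT = 294.85/9.900 = 29.78.
The heat pump delivers Q̇_H = COP × Ẇ = 178.1 hp; the resistance heater delivers Ẇ = 5.980 hp.
Extra = (COP − 1)·Ẇ = 172.1 hp.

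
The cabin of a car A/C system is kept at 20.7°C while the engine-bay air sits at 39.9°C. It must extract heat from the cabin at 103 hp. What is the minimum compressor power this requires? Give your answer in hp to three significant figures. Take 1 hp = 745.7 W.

6.73 hp

In absolute terms T_C = 293.85 K and T_H = 313.05 K, so ΔT = 19.20 K.
COP_Carnot = T_C/ΔT = 293.85/19.20 = 15.30.
Ẇ_min = Q̇/COP_Carnot = 103.0/15.30 = 6.730 hp.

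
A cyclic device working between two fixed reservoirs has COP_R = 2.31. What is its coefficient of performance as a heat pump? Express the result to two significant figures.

The first law on one cycle gives Q_H = Q_C + W, so Q_H/W = Q_C/W + 1.
COP_HP = COP_R + 1 = 2.31 + 1 = 3.31.

3.3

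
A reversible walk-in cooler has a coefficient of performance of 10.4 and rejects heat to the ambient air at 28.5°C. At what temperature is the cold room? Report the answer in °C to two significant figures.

2.0 °C

For a Carnot refrigerator COP_R = T_C/(T_H − T_C), so T_C = COP·T_H/(1 + COP).
With T_H = 301.65 K, T_C = 10.4 × 301.65/11.40 = 275.19 K.
Converting, 275.19 K = 2.04°C.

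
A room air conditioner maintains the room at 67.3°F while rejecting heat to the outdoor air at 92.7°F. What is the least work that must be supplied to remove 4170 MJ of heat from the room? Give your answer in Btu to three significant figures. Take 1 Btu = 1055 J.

In absolute terms T_C = 292.76 K and T_H = 306.87 K, so ΔT = 14.11 K.
The reversible limit is COP_R = T_C/ΔT = 20.75, so W_min = Q_C/COP = Q_C·ΔT/T_C.
W_min = 4170 × 14.11/292.76 = 201.0 MJ = 190500 Btu.

191000 Btu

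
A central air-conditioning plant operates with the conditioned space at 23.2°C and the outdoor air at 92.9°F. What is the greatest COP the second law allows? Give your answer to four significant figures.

In absolute terms T_C = 296.35 K and T_H = 306.98 K, so ΔT = 10.63 K.
For a reversible cycle, COP_Carnot = T_C/ΔT = 296.35/10.63 = 27.87.

27.87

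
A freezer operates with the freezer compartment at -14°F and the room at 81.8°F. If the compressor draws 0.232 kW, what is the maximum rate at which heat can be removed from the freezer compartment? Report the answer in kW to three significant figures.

1.08 kW

In absolute terms T_C = 247.59 K and T_H = 300.82 K, so ΔT = 53.22 K.
COP_Carnot = T_C/ΔT = 247.59/53.22 = 4.652.
Q̇_max = COP_Carnot × Ẇ = 4.652 × 0.2320 kW = 1.079 kW.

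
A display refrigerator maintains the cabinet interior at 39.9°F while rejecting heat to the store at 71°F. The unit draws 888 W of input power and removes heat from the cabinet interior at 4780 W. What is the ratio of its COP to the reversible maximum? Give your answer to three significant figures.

0.335

COP_actual = Q̇_C/Ẇ = 4780/888.0 = 5.383.
In absolute terms T_C = 277.54 K and T_H = 294.82 K, so ΔT = 17.28 K.
COP_Carnot = T_C/ΔT = 277.54/17.28 = 16.06.
η_II = COP_actual/COP_Carnot = 5.383/16.06 = 0.3351.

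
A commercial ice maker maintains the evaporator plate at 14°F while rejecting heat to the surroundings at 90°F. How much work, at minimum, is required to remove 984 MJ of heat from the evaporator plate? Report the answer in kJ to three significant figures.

In absolute terms T_C = 263.15 K and T_H = 305.37 K, so ΔT = 42.22 K.
The reversible limit is COP_R = T_C/ΔT = 6.233, so W_min = Q_C/COP = Q_C·ΔT/T_C.
W_min = 984.0 × 42.22/263.15 = 157.9 MJ = 157900 kJ.

158000 kJ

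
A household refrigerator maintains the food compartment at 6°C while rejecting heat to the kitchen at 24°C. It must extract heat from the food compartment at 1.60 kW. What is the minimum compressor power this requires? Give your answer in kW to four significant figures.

In absolute terms T_C = 279.15 K and T_H = 297.15 K, so ΔT = 18.00 K.
COP_Carnot = T_C/ΔT = 279.15/18.00 = 15.51.
Ẇ_min = Q̇/COP_Carnot = 1.600/15.51 = 0.1032 kW.

0.1032 kW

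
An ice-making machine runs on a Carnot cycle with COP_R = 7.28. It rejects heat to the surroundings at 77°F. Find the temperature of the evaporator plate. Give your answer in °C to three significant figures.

-11.0 °C

For a Carnot refrigerator COP_R = T_C/(T_H − T_C), so T_C = COP·T_H/(1 + COP).
With T_H = 298.15 K, T_C = 7.28 × 298.15/8.280 = 262.14 K.
Converting, 262.14 K = -11.01°C.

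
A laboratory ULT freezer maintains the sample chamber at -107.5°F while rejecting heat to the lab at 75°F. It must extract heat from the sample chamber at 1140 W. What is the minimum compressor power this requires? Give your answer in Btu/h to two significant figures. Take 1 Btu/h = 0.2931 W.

In absolute terms T_C = 195.65 K and T_H = 297.04 K, so ΔT = 101.4 K.
COP_Carnot = T_C/ΔT = 195.65/101.4 = 1.930.
Ẇ_min = Q̇/COP_Carnot = 1140/1.930 = 590.8 W = 2016 Btu/h.

2000 Btu/h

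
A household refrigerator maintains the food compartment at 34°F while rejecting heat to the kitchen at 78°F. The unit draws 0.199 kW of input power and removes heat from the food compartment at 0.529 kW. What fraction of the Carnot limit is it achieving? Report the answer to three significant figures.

0.237

COP_actual = Q̇_C/Ẇ = 0.5290/0.1990 = 2.658.
In absolute terms T_C = 274.26 K and T_H = 298.71 K, so ΔT = 24.44 K.
COP_Carnot = T_C/ΔT = 274.26/24.44 = 11.22.
η_II = COP_actual/COP_Carnot = 2.658/11.22 = 0.2369.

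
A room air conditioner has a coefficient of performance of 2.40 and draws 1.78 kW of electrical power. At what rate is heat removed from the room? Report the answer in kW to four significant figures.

4.272 kW

Q̇_C = COP × Ẇ = 2.40 × 1.780 = 4.272 kW.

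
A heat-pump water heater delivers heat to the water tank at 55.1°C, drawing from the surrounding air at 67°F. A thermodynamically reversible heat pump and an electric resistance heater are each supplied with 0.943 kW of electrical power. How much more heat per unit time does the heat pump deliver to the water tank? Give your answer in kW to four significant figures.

7.738 kW

In absolute terms T_C = 292.59 K and T_H = 328.25 K, so ΔT = 35.66 K.
COP_Carnot = T_H/ΔT = 328.25/35.66 = 9.206.
The heat pump delivers Q̇_H = COP × Ẇ = 8.681 kW; the resistance heater delivers Ẇ = 0.9430 kW.
Extra = (COP − 1)·Ẇ = 7.738 kW.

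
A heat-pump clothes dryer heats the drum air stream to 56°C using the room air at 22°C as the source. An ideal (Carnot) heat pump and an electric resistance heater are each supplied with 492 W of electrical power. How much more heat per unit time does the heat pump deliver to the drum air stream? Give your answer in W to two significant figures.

In absolute terms T_C = 295.15 K and T_H = 329.15 K, so ΔT = 34.00 K.
COP_Carnot = T_H/ΔT = 329.15/34.00 = 9.681.
The heat pump delivers Q̇_H = COP × Ẇ = 4763 W; the resistance heater delivers Ẇ = 492.0 W.
Extra = (COP − 1)·Ẇ = 4271 W.

4300 W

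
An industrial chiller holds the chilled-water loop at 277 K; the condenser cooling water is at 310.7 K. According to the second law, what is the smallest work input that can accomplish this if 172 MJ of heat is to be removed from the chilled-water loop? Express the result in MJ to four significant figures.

20.93 MJ

The reservoir spacing is ΔT = 310.7 − 277 = 33.70 K.
The reversible limit is COP_R = T_C/ΔT = 8.220, so W_min = Q_C/COP = Q_C·ΔT/T_C.
W_min = 172.0 × 33.70/277.00 = 20.93 MJ.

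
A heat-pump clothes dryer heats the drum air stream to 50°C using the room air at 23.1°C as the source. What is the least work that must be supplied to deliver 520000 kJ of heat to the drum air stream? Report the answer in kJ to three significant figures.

In absolute terms T_C = 296.25 K and T_H = 323.15 K, so ΔT = 26.90 K.
The reversible limit is COP_HP = T_H/ΔT = 12.01, so W_min = Q_H/COP = Q_H·ΔT/T_H.
W_min = 520000 × 26.90/323.15 = 43290 kJ.

43300 kJ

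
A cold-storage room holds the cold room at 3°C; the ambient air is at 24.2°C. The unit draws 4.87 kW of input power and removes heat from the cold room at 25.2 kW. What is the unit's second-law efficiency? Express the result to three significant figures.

0.397

COP_actual = Q̇_C/Ẇ = 25.20/4.870 = 5.175.
In absolute terms T_C = 276.15 K and T_H = 297.35 K, so ΔT = 21.20 K.
COP_Carnot = T_C/ΔT = 276.15/21.20 = 13.03.
η_II = COP_actual/COP_Carnot = 5.175/13.03 = 0.3972.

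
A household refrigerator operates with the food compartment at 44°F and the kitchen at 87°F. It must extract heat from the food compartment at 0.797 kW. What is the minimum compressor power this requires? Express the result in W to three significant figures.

In absolute terms T_C = 279.82 K and T_H = 303.71 K, so ΔT = 23.89 K.
COP_Carnot = T_C/ΔT = 279.82/23.89 = 11.71.
Ẇ_min = Q̇/COP_Carnot = 0.7970/11.71 = 0.06804 kW = 68.04 W.

68.0 W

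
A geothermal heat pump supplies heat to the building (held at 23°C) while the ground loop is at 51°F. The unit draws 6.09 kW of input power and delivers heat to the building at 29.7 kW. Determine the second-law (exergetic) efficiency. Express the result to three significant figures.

0.205

COP_actual = Q̇_H/Ẇ = 29.70/6.090 = 4.877.
In absolute terms T_C = 283.71 K and T_H = 296.15 K, so ΔT = 12.44 K.
COP_Carnot = T_H/ΔT = 296.15/12.44 = 23.80.
η_II = COP_actual/COP_Carnot = 4.877/23.80 = 0.2049.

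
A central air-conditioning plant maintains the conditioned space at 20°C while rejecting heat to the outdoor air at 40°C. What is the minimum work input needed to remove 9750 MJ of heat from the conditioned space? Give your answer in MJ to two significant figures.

In absolute terms T_C = 293.15 K and T_H = 313.15 K, so ΔT = 20.00 K.
The reversible limit is COP_R = T_C/ΔT = 14.66, so W_min = Q_C/COP = Q_C·ΔT/T_C.
W_min = 9750 × 20.00/293.15 = 665.2 MJ.

670 MJ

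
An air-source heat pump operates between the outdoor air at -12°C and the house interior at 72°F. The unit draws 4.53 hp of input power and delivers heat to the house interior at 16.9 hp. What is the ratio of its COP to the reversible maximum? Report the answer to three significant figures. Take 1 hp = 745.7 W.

0.432

COP_actual = Q̇_H/Ẇ = 16.90/4.530 = 3.731.
In absolute terms T_C = 261.15 K and T_H = 295.37 K, so ΔT = 34.22 K.
COP_Carnot = T_H/ΔT = 295.37/34.22 = 8.631.
η_II = COP_actual/COP_Carnot = 3.731/8.631 = 0.4322.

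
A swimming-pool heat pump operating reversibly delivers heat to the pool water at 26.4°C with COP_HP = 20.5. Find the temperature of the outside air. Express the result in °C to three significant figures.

11.8 °C

COP_HP = T_H/(T_H − T_C) gives T_H − T_C = T_H/COP.
With T_H = 299.55 K, T_C = 299.55 × (1 − 1/20.5) = 284.94 K.
Converting, 284.94 K = 11.79°C.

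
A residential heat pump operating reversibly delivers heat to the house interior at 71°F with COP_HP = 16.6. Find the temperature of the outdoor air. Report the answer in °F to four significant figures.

COP_HP = T_H/(T_H − T_C) gives T_H − T_C = T_H/COP.
With T_H = 294.82 K, T_C = 294.82 × (1 − 1/16.6) = 277.06 K.
Converting, 277.06 K = 39.03°F.

39.03 °F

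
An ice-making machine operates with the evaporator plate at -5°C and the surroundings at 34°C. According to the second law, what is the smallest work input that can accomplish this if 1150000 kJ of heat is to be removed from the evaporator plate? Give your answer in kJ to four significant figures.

167300 kJ

In absolute terms T_C = 268.15 K and T_H = 307.15 K, so ΔT = 39.00 K.
The reversible limit is COP_R = T_C/ΔT = 6.876, so W_min = Q_C/COP = Q_C·ΔT/T_C.
W_min = 1150000 × 39.00/268.15 = 167300 kJ.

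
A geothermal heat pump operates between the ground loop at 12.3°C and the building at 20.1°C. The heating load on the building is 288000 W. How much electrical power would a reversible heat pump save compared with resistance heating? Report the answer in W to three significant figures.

280000 W

In absolute terms T_C = 285.45 K and T_H = 293.25 K, so ΔT = 7.800 K.
COP_Carnot = T_H/ΔT = 293.25/7.800 = 37.60.
Resistance heating needs Ẇ_res = Q̇_H = 288000 W; the reversible heat pump needs only Ẇ_hp = Q̇_H/COP = 7660 W.
Saving = 288000 − 7660 = 280300 W.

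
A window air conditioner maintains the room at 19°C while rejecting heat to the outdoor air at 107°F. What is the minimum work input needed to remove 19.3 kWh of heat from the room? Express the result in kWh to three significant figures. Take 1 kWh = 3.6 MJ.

In absolute terms T_C = 292.15 K and T_H = 314.82 K, so ΔT = 22.67 K.
The reversible limit is COP_R = T_C/ΔT = 12.89, so W_min = Q_C/COP = Q_C·ΔT/T_C.
W_min = 19.30 × 22.67/292.15 = 1.497 kWh.

1.50 kWh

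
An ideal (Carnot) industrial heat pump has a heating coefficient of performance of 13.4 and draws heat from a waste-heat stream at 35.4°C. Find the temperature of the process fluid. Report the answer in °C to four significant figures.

COP_HP = T_H/(T_H − T_C) rearranges to T_H = COP·T_C/(COP − 1).
With T_C = 308.55 K, T_H = 13.4 × 308.55/12.40 = 333.43 K.
Converting, 333.43 K = 60.28°C.

60.28 °C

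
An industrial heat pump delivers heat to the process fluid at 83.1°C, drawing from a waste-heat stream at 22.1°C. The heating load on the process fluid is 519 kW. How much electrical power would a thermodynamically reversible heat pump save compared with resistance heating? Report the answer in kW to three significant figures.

430 kW

In absolute terms T_C = 295.25 K and T_H = 356.25 K, so ΔT = 61.00 K.
COP_Carnot = T_H/ΔT = 356.25/61.00 = 5.840.
Resistance heating needs Ẇ_res = Q̇_H = 519.0 kW; the reversible heat pump needs only Ẇ_hp = Q̇_H/COP = 88.87 kW.
Saving = 519.0 − 88.87 = 430.1 kW.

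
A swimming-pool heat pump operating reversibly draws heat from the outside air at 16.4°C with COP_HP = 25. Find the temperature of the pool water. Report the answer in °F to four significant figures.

COP_HP = T_H/(T_H − T_C) rearranges to T_H = COP·T_C/(COP − 1).
With T_C = 289.55 K, T_H = 25 × 289.55/24.00 = 301.61 K.
Converting, 301.61 K = 83.24°F.

83.24 °F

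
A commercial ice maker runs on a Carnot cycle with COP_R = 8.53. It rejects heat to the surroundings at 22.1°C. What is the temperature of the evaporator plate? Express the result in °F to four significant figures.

For a Carnot refrigerator COP_R = T_C/(T_H − T_C), so T_C = COP·T_H/(1 + COP).
With T_H = 295.25 K, T_C = 8.53 × 295.25/9.530 = 264.27 K.
Converting, 264.27 K = 16.01°F.

16.01 °F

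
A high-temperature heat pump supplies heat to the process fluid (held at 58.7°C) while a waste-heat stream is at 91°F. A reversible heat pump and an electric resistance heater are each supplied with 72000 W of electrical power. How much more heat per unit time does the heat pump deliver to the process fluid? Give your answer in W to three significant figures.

850000 W

In absolute terms T_C = 305.93 K and T_H = 331.85 K, so ΔT = 25.92 K.
COP_Carnot = T_H/ΔT = 331.85/25.92 = 12.80.
The heat pump delivers Q̇_H = COP × Ẇ = 921700 W; the resistance heater delivers Ẇ = 72000 W.
Extra = (COP − 1)·Ẇ = 849700 W.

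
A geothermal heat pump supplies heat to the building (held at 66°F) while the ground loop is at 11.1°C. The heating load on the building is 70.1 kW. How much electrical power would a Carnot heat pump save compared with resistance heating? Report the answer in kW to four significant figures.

68.23 kW

In absolute terms T_C = 284.25 K and T_H = 292.04 K, so ΔT = 7.789 K.
COP_Carnot = T_H/ΔT = 292.04/7.789 = 37.49.
Resistance heating needs Ẇ_res = Q̇_H = 70.10 kW; the reversible heat pump needs only Ẇ_hp = Q̇_H/COP = 1.870 kW.
Saving = 70.10 − 1.870 = 68.23 kW.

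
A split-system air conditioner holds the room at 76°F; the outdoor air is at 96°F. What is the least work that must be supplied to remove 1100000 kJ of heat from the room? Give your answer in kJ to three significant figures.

41100 kJ

In absolute terms T_C = 297.59 K and T_H = 308.71 K, so ΔT = 11.11 K.
The reversible limit is COP_R = T_C/ΔT = 26.78, so W_min = Q_C/COP = Q_C·ΔT/T_C.
W_min = 1100000 × 11.11/297.59 = 41070 kJ.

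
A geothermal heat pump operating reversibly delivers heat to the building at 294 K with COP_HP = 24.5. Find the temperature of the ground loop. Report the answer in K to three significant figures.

282 K

COP_HP = T_H/(T_H − T_C) gives T_H − T_C = T_H/COP.
With T_H = 294.00 K, T_C = 294.00 × (1 − 1/24.5) = 282.00 K.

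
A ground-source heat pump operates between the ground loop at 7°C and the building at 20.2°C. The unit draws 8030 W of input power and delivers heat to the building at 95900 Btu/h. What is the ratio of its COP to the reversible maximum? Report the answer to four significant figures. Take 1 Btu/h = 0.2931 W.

Converting, Q̇_H = 95900 Btu/h = 28110 W, so COP_actual = Q̇_H/Ẇ = 28110/8030 = 3.500.
In absolute terms T_C = 280.15 K and T_H = 293.35 K, so ΔT = 13.20 K.
COP_Carnot = T_H/ΔT = 293.35/13.20 = 22.22.
η_II = COP_actual/COP_Carnot = 3.500/22.22 = 0.1575.

0.1575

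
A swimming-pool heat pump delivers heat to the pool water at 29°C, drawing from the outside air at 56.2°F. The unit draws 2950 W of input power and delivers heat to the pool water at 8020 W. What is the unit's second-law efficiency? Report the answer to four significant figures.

0.1400

COP_actual = Q̇_H/Ẇ = 8020/2950 = 2.719.
In absolute terms T_C = 286.59 K and T_H = 302.15 K, so ΔT = 15.56 K.
COP_Carnot = T_H/ΔT = 302.15/15.56 = 19.42.
η_II = COP_actual/COP_Carnot = 2.719/19.42 = 0.1400.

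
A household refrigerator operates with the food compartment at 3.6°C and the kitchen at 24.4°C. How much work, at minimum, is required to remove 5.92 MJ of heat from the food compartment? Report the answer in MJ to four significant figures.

0.4449 MJ

In absolute terms T_C = 276.75 K and T_H = 297.55 K, so ΔT = 20.80 K.
The reversible limit is COP_R = T_C/ΔT = 13.31, so W_min = Q_C/COP = Q_C·ΔT/T_C.
W_min = 5.920 × 20.80/276.75 = 0.4449 MJ.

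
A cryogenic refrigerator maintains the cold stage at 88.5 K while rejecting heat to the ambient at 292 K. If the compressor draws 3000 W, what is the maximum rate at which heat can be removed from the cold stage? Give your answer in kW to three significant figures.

The reservoir spacing is ΔT = 292 − 88.5 = 203.5 K.
COP_Carnot = T_C/ΔT = 88.50/203.5 = 0.4349.
Q̇_max = COP_Carnot × Ẇ = 0.4349 × 3000 W = 1305 W = 1.305 kW.

1.30 kW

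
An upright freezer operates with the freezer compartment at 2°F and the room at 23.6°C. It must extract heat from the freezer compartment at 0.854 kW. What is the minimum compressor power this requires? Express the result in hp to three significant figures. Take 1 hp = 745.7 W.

In absolute terms T_C = 256.48 K and T_H = 296.75 K, so ΔT = 40.27 K.
COP_Carnot = T_C/ΔT = 256.48/40.27 = 6.370.
Ẇ_min = Q̇/COP_Carnot = 0.8540/6.370 = 0.1341 kW = 0.1798 hp.

0.180 hp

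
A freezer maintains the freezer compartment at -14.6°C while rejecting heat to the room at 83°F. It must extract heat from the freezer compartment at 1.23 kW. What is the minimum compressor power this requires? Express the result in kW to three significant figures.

0.204 kW

In absolute terms T_C = 258.55 K and T_H = 301.48 K, so ΔT = 42.93 K.
COP_Carnot = T_C/ΔT = 258.55/42.93 = 6.022.
Ẇ_min = Q̇/COP_Carnot = 1.230/6.022 = 0.2042 kW.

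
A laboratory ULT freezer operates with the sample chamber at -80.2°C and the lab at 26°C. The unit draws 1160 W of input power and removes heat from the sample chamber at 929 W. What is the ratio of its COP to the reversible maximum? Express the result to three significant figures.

0.441

COP_actual = Q̇_C/Ẇ = 929.0/1160 = 0.8009.
In absolute terms T_C = 192.95 K and T_H = 299.15 K, so ΔT = 106.2 K.
COP_Carnot = T_C/ΔT = 192.95/106.2 = 1.817.
η_II = COP_actual/COP_Carnot = 0.8009/1.817 = 0.4408.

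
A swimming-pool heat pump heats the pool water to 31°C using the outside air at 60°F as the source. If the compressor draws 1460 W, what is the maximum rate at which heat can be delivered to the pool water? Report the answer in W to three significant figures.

28800 W

In absolute terms T_C = 288.71 K and T_H = 304.15 K, so ΔT = 15.44 K.
COP_Carnot = T_H/ΔT = 304.15/15.44 = 19.69.
Q̇_max = COP_Carnot × Ẇ = 19.69 × 1460 W = 28750 W.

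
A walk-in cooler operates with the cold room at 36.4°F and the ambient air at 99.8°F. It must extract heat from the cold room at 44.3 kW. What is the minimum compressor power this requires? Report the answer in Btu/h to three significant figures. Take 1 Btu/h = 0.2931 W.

In absolute terms T_C = 275.59 K and T_H = 310.82 K, so ΔT = 35.22 K.
COP_Carnot = T_C/ΔT = 275.59/35.22 = 7.824.
Ẇ_min = Q̇/COP_Carnot = 44.30/7.824 = 5.662 kW = 19320 Btu/h.

19300 Btu/h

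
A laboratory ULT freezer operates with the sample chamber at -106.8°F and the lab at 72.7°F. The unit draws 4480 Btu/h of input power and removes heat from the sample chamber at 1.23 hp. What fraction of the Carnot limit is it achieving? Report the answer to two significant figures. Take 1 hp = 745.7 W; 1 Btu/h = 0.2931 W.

0.36

Converting, Q̇_C = 1.230 hp = 3129 Btu/h, so COP_actual = Q̇_C/Ẇ = 3129/4480 = 0.6985.
In absolute terms T_C = 196.04 K and T_H = 295.76 K, so ΔT = 99.72 K.
COP_Carnot = T_C/ΔT = 196.04/99.72 = 1.966.
η_II = COP_actual/COP_Carnot = 0.6985/1.966 = 0.3553.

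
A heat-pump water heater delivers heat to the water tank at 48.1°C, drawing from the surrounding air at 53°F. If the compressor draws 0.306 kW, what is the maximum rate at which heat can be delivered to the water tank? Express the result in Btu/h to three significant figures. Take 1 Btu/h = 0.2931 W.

9210 Btu/h

In absolute terms T_C = 284.82 K and T_H = 321.25 K, so ΔT = 36.43 K.
COP_Carnot = T_H/ΔT = 321.25/36.43 = 8.817.
Q̇_max = COP_Carnot × Ẇ = 8.817 × 0.3060 kW = 2.698 kW = 9206 Btu/h.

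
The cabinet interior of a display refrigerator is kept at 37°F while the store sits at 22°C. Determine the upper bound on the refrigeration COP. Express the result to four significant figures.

14.35

In absolute terms T_C = 275.93 K and T_H = 295.15 K, so ΔT = 19.22 K.
For a reversible cycle, COP_Carnot = T_C/ΔT = 275.93/19.22 = 14.35.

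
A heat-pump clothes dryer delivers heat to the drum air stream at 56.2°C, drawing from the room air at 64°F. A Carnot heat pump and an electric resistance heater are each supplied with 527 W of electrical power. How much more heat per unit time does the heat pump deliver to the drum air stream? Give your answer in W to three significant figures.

In absolute terms T_C = 290.93 K and T_H = 329.35 K, so ΔT = 38.42 K.
COP_Carnot = T_H/ΔT = 329.35/38.42 = 8.572.
The heat pump delivers Q̇_H = COP × Ẇ = 4517 W; the resistance heater delivers Ẇ = 527.0 W.
Extra = (COP − 1)·Ẇ = 3990 W.

3990 W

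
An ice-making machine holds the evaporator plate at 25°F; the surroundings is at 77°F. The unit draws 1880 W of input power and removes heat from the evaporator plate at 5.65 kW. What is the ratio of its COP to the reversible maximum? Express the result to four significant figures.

0.3224

Converting, Q̇_C = 5.650 kW = 5650 W, so COP_actual = Q̇_C/Ẇ = 5650/1880 = 3.005.
In absolute terms T_C = 269.26 K and T_H = 298.15 K, so ΔT = 28.89 K.
COP_Carnot = T_C/ΔT = 269.26/28.89 = 9.321.
η_II = COP_actual/COP_Carnot = 3.005/9.321 = 0.3224.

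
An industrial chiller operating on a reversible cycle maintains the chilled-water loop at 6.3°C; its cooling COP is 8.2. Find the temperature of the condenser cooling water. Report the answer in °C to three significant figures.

COP_R = T_C/(T_H − T_C) gives T_H − T_C = T_C/COP.
With T_C = 279.45 K, T_H = 279.45 × (1 + 1/8.2) = 313.53 K.
Converting, 313.53 K = 40.38°C.

40.4 °C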